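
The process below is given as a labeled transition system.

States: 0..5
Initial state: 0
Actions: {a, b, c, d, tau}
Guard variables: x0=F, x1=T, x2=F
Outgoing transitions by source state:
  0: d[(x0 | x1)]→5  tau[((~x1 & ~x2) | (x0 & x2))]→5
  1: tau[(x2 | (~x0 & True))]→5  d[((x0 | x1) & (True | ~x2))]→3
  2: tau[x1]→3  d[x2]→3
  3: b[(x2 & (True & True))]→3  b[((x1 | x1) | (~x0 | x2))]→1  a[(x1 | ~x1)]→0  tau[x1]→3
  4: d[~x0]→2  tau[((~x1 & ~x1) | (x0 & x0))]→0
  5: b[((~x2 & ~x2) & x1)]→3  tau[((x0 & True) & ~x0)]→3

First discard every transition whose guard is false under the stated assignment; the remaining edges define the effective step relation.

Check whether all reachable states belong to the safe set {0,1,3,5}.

Answer: INVARIANT HOLDS

Trace:
Safe = {0,1,3,5}
Reach set: {0,1,3,5}
  0: safe
  1: safe
  3: safe
  5: safe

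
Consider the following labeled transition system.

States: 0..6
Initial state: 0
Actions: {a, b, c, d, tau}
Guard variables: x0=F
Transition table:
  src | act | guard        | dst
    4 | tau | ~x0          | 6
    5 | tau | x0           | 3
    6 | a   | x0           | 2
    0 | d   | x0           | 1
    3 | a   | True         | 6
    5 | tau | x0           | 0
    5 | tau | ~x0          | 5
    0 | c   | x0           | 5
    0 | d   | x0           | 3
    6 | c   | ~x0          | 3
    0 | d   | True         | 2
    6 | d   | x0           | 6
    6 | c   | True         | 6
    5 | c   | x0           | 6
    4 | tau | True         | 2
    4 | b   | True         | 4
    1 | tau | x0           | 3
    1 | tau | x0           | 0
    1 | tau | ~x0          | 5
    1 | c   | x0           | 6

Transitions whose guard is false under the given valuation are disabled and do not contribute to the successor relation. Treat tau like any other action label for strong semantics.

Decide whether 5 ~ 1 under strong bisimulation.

Refine partition for ~:
  round 0: {{0,1,2,3,4,5,6}}
  round 1: {{0},{1,5},{2},{3},{4},{6}}
Fixed point at round 2; 6 class(es).
[5]={1,5}  [1]={1,5}

Answer: BISIMILAR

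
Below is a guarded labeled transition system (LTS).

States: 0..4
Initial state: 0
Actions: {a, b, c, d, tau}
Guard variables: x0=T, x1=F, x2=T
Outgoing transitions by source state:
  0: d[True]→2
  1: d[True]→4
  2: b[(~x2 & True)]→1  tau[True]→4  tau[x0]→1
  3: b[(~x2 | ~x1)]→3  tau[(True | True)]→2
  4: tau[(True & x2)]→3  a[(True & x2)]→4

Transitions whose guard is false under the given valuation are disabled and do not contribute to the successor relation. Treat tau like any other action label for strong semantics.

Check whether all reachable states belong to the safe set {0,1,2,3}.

Safe = {0,1,2,3}
Reachable = {0,1,2,3,4}
  0: ok
  1: ok
  2: ok
  3: ok
  4: ✗ unsafe
reach 4 via d·tau — violates

Answer: INVARIANT VIOLATED at state 4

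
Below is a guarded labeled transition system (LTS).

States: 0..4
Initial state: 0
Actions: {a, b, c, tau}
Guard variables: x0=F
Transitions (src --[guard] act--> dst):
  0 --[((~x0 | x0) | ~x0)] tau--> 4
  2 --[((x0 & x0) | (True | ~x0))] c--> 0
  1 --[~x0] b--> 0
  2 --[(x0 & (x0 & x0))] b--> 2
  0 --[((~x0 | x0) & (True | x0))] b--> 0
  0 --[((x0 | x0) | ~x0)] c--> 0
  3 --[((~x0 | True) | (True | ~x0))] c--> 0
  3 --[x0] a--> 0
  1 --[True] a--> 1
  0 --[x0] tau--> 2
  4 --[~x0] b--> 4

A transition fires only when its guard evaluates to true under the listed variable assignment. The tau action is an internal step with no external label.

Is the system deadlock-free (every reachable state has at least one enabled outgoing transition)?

Answer: DEADLOCK-FREE

Working:
Reach set: {0,4}
  0: b→0  c→0  tau→4  [3 exit(s)]
  4: b→4  [1 exit(s)]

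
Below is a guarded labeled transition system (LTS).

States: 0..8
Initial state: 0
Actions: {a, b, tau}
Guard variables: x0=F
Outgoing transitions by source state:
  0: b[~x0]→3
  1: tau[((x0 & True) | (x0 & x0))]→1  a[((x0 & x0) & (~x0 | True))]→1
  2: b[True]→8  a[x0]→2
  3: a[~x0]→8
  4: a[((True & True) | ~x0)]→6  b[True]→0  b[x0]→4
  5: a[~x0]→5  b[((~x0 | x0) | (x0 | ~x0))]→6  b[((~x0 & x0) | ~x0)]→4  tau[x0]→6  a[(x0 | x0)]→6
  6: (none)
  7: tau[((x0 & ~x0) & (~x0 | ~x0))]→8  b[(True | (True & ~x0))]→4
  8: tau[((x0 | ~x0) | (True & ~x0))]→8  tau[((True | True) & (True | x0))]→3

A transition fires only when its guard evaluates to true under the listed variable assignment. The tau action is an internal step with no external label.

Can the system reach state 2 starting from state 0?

After dropping false guards: 11 live edges.
depth 0: {0}
depth 1: {3}  total {0,3}
depth 2: {8}  total {0,3,8}
R = {0,3,8}

Answer: UNREACHABLE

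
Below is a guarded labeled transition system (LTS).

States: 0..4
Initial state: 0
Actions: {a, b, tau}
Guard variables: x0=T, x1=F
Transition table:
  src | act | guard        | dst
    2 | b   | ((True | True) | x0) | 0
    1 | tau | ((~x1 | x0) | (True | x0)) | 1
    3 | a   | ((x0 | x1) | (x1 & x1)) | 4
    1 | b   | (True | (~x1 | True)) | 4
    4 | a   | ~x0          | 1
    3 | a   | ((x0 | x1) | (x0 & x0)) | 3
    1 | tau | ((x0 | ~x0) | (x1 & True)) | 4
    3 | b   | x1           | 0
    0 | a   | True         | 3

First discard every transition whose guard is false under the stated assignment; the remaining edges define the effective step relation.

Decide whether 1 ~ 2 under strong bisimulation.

Bisimulation quotient by refinement:
  π0 = {{0,1,2,3,4}}
  π1 = {{0,3},{1},{2},{4}}
  π2 = {{0},{1},{2},{3},{4}}
Fixed point at round 3; 5 class(es).
1∈{1}, 2∈{2}

Answer: NOT BISIMILAR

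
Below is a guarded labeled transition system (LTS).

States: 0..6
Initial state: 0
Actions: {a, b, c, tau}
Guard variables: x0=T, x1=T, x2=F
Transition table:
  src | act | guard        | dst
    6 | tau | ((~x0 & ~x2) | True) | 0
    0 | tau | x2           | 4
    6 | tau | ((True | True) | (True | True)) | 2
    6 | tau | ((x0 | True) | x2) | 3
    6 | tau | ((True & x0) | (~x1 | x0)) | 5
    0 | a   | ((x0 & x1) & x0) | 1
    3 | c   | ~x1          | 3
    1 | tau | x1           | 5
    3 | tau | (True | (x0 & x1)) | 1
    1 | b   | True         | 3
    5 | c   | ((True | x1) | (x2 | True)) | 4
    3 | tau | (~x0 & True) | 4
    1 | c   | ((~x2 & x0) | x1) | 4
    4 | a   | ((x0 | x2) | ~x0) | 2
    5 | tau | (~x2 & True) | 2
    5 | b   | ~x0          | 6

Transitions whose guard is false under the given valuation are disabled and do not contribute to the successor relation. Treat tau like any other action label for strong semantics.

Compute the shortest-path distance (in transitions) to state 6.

Breadth-first toward 6:
  Layer 0: {0}
  Layer 1: {1}
  Layer 2: {3,4,5}
  Layer 3: {2}
6 never appears.

Answer: UNREACHABLE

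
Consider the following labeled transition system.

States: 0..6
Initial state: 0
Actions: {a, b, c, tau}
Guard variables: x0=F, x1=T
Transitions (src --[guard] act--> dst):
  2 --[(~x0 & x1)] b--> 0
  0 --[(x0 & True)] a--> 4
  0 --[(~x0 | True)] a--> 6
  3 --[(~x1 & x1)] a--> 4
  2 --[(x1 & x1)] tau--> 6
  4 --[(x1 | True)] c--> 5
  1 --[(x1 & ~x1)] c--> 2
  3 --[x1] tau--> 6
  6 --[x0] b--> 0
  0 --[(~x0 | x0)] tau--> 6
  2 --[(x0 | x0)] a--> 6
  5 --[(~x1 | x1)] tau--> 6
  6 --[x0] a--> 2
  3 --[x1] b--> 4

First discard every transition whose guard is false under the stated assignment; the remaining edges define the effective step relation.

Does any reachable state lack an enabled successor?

Answer: DEADLOCK at state 6

Working:
R = {0,6}
  0: a→6  tau→6  [2 exit(s)]
  6: ∅  [deadlock]
witness 6: a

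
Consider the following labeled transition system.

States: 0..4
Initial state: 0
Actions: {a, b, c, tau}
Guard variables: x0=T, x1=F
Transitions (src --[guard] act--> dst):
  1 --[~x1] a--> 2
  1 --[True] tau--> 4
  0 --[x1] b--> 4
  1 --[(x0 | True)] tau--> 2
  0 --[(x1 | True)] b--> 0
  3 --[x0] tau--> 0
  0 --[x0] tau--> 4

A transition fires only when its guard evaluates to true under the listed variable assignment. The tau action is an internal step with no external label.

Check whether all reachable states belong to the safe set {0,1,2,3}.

Answer: INVARIANT VIOLATED at state 4

Working:
Inv-set: {0,1,2,3}
Reach set: {0,4}
  0: ✓
  4: ✗ unsafe
reach 4 via tau — violates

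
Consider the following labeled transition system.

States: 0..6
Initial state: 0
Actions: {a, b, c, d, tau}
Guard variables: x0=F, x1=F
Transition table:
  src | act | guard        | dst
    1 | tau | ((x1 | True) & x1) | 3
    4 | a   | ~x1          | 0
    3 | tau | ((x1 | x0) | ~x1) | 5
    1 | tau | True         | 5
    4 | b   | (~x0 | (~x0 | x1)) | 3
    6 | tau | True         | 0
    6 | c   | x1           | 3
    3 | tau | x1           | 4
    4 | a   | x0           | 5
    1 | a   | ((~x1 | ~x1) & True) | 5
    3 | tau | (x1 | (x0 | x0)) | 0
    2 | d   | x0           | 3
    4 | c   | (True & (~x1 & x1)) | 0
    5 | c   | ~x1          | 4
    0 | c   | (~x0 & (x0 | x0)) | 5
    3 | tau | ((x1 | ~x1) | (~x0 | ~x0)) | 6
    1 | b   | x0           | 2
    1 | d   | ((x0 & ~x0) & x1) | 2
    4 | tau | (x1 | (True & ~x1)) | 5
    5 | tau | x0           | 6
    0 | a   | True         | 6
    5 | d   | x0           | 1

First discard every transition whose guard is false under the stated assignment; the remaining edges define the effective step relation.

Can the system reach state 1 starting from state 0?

After dropping false guards: 10 live edges.
L0 = {0}
L1 = {6}  now seen {0,6}
R = {0,6}

Answer: UNREACHABLE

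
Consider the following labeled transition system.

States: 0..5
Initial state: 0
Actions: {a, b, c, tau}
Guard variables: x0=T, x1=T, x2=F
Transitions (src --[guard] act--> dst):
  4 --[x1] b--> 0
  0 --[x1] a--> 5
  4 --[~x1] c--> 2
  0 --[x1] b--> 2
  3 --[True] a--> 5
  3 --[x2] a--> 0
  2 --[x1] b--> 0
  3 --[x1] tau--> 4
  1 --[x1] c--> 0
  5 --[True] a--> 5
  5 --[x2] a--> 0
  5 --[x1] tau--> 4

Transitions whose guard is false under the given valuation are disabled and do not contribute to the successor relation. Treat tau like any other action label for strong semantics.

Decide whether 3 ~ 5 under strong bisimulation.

Refine partition for ~:
  round 0: {{0,1,2,3,4,5}}
  round 1: {{0},{1},{2,4},{3,5}}
stable after 2 split(s): 4 block(s)
[3]={3,5}  [5]={3,5}

Answer: BISIMILAR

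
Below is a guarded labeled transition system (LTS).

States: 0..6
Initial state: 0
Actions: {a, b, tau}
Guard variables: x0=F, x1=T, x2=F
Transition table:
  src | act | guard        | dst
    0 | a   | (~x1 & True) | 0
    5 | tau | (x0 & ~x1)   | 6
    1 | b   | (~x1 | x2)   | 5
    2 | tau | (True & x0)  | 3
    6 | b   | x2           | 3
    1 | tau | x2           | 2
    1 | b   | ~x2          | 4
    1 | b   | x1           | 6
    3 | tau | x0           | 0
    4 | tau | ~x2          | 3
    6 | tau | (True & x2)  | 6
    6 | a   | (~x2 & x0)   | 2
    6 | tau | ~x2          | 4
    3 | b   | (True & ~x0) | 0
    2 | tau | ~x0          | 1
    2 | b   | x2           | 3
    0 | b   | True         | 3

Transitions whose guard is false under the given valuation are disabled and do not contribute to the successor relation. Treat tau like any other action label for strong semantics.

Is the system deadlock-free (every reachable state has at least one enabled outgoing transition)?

Answer: DEADLOCK-FREE

Analysis:
Reachable = {0,3}
  0: b→3  [1 exit(s)]
  3: b→0  [1 exit(s)]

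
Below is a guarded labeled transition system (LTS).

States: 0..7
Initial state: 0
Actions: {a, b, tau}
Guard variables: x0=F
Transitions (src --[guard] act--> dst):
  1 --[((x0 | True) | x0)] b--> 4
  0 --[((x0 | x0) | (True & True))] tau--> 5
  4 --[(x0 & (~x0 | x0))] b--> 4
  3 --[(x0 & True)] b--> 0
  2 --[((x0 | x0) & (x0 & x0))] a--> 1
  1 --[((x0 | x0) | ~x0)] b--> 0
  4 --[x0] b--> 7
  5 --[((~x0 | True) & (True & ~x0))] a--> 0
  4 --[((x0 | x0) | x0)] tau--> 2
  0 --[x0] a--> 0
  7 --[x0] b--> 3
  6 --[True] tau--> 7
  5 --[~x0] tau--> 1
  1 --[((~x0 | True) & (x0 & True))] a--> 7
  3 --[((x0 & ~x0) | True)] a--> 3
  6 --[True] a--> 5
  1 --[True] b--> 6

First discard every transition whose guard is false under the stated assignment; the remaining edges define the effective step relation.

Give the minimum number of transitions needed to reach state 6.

BFS to 6:
  Layer 0: {0}
  Layer 1: {5}
  Layer 2: {1}
  Layer 3: {4,6}
first hit 6 at d=3 via tau·tau·b

Answer: 3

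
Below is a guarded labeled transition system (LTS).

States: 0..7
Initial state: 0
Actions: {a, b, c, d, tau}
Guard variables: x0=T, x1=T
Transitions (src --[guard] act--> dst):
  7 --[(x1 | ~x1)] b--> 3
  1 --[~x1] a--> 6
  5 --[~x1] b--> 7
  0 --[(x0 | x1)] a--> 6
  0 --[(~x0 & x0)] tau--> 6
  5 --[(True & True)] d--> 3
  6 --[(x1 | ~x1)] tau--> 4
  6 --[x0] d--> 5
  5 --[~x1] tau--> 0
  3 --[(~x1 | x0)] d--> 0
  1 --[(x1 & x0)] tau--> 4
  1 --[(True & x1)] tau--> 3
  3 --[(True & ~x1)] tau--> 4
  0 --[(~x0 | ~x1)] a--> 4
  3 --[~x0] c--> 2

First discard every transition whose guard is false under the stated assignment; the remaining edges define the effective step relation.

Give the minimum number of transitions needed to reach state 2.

Answer: UNREACHABLE

Working:
Layered search for 2:
  depth 0: {0}
  depth 1: {6}
  depth 2: {4,5}
  depth 3: {3}
2 never appears.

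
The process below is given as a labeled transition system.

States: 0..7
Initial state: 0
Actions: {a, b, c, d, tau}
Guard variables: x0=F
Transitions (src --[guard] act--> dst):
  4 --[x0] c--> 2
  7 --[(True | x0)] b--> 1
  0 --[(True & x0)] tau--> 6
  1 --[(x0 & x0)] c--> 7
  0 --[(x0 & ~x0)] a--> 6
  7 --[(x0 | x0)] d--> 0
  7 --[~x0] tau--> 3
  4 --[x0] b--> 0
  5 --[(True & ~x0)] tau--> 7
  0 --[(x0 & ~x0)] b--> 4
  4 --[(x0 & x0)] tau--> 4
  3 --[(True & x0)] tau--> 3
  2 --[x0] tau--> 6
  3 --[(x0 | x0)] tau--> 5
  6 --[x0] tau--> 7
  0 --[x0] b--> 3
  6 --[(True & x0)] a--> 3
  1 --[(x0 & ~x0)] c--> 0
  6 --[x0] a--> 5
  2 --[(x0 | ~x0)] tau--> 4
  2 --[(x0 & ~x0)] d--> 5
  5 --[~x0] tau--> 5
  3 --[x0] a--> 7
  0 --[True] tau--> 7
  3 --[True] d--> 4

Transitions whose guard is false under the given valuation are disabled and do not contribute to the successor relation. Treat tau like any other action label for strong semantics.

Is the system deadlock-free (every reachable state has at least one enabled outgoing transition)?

Reachable = {0,1,3,4,7}
  0: tau→7  [1 out]
  1: ∅  [no exit]
  3: d→4  [1 out]
  4: ∅  [no exit]
  7: b→1  tau→3  [2 out]
Path to 1: tau·b

Answer: DEADLOCK at state 1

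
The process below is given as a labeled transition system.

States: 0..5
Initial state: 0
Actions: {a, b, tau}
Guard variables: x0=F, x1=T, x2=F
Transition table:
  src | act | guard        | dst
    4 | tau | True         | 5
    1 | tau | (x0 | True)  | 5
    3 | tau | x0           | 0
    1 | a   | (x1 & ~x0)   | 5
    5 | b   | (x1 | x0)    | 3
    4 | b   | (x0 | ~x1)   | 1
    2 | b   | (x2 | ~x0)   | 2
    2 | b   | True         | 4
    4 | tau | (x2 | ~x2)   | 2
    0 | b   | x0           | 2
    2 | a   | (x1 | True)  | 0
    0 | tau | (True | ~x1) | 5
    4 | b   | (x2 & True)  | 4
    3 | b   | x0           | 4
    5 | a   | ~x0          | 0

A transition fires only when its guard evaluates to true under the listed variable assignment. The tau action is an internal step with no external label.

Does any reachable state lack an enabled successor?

Reachable = {0,3,5}
  0: tau→5  [1 out]
  3: ∅  [deadlock]
  5: a→0  b→3  [2 out]
trace reaching 3: tau·b

Answer: DEADLOCK at state 3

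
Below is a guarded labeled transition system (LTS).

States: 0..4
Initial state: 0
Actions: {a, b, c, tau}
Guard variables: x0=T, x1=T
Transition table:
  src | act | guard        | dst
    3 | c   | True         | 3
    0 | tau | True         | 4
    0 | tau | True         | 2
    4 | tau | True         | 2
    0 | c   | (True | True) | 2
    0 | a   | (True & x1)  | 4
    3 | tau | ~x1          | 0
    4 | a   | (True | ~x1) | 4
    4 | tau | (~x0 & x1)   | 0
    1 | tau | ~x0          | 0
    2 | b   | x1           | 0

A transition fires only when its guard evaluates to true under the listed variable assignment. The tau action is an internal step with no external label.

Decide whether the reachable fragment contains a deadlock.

Reach set: {0,2,4}
  0: a→4  c→2  tau→2  tau→4  [4 exit(s)]
  2: b→0  [1 exit(s)]
  4: a→4  tau→2  [2 exit(s)]

Answer: DEADLOCK-FREE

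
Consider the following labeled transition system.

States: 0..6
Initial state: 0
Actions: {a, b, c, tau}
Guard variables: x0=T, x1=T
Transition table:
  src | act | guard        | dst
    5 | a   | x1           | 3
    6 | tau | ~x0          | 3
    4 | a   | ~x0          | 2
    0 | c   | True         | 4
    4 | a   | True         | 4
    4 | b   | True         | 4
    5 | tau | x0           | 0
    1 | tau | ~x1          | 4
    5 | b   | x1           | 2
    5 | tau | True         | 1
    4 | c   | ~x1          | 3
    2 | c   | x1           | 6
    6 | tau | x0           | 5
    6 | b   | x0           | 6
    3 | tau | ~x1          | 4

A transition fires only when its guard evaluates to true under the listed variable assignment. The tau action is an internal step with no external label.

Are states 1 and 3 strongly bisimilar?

Answer: BISIMILAR

Trace:
Bisimulation quotient by refinement:
  π0 = {{0,1,2,3,4,5,6}}
  π1 = {{0,2},{1,3},{4},{5},{6}}
  π2 = {{0},{1,3},{2},{4},{5},{6}}
Fixed point at round 3; 6 class(es).
class of 1: {1,3}; class of 3: {1,3}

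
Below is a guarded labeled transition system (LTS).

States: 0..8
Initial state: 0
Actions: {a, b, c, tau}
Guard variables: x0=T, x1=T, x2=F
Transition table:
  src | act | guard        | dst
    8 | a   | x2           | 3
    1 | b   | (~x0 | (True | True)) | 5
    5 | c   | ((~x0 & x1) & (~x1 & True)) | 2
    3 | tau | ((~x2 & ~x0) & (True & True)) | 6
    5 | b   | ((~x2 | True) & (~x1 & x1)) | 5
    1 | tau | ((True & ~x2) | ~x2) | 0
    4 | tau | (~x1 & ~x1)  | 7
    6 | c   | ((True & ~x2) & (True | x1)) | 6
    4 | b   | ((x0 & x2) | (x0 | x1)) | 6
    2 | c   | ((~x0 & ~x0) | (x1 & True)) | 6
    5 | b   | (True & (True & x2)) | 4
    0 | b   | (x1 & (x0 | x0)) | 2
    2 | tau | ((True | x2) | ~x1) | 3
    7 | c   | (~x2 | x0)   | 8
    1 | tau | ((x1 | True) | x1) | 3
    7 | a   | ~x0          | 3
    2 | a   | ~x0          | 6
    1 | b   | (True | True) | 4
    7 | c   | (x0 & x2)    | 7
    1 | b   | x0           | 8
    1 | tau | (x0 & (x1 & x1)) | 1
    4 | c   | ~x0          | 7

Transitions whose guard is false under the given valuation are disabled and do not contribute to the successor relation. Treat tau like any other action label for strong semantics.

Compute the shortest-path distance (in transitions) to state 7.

Breadth-first toward 7:
  L0 = {0}
  L1 = {2}
  L2 = {3,6}
7 never appears.

Answer: UNREACHABLE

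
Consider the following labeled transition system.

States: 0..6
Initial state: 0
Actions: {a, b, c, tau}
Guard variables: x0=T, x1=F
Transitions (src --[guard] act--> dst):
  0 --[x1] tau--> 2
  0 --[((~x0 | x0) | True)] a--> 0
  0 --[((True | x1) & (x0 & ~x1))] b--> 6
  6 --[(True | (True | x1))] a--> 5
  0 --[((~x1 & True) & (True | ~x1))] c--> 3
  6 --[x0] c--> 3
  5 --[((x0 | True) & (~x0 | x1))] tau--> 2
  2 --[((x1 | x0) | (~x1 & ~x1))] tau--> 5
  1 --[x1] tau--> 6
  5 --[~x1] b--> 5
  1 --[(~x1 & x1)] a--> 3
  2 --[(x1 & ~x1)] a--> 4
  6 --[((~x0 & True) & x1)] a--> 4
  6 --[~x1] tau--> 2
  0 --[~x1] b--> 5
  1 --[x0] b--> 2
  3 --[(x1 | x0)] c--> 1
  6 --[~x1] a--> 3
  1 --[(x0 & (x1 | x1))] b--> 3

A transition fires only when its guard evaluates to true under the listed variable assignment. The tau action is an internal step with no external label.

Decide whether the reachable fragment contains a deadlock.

Reach set: {0,1,2,3,5,6}
  0: a→0  b→5  b→6  c→3  [4 out]
  1: b→2  [1 out]
  2: tau→5  [1 out]
  3: c→1  [1 out]
  5: b→5  [1 out]
  6: a→3  a→5  c→3  tau→2  [4 out]

Answer: DEADLOCK-FREE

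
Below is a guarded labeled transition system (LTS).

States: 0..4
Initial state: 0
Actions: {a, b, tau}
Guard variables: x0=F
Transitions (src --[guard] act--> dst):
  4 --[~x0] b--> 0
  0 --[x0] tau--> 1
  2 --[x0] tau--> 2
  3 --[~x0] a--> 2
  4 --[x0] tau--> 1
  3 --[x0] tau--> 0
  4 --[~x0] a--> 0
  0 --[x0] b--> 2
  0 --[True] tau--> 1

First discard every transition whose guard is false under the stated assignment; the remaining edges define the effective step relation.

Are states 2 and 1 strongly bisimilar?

Compute ~ classes (split until stable):
  round 0: {{0,1,2,3,4}}
  round 1: {{0},{1,2},{3},{4}}
4 equivalence class(es) (converged in 2)
2∈{1,2}, 1∈{1,2}

Answer: BISIMILAR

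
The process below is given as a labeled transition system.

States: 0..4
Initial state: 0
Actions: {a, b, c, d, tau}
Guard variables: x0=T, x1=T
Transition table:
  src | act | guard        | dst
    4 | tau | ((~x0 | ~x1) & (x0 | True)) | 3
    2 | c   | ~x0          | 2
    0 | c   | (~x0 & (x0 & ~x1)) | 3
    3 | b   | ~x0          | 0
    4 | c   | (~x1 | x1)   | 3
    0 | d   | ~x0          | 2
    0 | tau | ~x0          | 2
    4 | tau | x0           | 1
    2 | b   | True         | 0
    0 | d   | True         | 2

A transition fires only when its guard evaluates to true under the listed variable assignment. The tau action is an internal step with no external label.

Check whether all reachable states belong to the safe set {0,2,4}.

Safe = {0,2,4}
Reachable = {0,2}
  0: safe
  2: safe

Answer: INVARIANT HOLDS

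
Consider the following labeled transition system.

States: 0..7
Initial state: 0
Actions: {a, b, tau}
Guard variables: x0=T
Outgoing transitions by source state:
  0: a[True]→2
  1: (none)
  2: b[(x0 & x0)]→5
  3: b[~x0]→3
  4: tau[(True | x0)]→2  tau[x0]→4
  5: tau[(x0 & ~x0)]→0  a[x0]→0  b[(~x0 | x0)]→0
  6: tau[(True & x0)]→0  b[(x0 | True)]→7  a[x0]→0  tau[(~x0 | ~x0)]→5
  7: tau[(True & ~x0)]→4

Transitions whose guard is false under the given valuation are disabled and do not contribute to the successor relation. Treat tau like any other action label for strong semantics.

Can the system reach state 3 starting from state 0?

After dropping false guards: 9 live edges.
depth 0: {0}
depth 1: {2}  now seen {0,2}
depth 2: {5}  now seen {0,2,5}
R = {0,2,5}

Answer: UNREACHABLE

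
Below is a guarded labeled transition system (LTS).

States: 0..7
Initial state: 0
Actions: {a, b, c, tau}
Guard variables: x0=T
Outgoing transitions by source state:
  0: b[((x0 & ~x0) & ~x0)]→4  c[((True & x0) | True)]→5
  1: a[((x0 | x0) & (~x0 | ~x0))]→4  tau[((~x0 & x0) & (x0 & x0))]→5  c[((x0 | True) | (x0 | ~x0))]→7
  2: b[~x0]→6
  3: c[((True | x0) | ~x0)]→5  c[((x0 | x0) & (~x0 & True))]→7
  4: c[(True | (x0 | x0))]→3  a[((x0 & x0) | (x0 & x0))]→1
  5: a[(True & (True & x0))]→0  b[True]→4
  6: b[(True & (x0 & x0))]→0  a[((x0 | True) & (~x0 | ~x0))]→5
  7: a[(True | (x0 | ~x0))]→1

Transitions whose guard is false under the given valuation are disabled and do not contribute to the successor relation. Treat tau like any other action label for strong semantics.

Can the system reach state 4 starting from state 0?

Answer: REACHABLE

Working:
9 transition(s) survive guard evaluation.
depth 0: {0}
depth 1: {5}  now seen {0,5}
depth 2: {4}  now seen {0,4,5}
depth 3: {1,3}  now seen {0,1,3,4,5}
depth 4: {7}  now seen {0,1,3,4,5,7}
R = {0,1,3,4,5,7}
trace reaching 4: c·b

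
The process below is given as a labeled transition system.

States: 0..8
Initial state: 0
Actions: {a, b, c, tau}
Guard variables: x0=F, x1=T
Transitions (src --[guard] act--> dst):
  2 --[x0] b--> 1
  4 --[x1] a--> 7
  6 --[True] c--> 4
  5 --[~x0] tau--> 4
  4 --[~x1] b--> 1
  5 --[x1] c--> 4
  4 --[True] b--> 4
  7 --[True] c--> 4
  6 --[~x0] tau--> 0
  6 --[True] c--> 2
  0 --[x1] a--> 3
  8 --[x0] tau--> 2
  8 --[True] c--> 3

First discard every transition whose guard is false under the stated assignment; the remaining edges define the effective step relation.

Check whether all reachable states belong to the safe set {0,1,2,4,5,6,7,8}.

Answer: INVARIANT VIOLATED at state 3

Working:
Safe = {0,1,2,4,5,6,7,8}
Reachable = {0,3}
  0: safe
  3: VIOLATES
counterexample path to 3: a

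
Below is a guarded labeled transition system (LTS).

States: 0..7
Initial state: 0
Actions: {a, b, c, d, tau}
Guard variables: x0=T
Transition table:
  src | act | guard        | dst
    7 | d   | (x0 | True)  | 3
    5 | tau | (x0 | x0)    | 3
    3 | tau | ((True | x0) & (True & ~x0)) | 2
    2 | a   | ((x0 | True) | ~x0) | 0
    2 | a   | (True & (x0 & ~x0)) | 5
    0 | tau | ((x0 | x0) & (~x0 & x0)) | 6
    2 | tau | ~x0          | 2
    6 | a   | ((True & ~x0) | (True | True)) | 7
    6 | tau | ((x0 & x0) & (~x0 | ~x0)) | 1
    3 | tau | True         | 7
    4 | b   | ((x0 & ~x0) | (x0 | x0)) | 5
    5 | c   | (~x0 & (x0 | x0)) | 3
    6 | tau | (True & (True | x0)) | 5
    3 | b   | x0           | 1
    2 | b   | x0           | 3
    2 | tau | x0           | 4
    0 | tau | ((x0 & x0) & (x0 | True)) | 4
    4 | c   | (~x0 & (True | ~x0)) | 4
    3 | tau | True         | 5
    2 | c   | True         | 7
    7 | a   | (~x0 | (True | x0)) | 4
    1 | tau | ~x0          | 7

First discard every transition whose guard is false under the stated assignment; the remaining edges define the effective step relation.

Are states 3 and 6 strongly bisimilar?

Answer: NOT BISIMILAR

Working:
Compute ~ classes (split until stable):
  π0 = {{0,1,2,3,4,5,6,7}}
  π1 = {{0,5},{1},{2},{3},{4},{6},{7}}
  π2 = {{0},{1},{2},{3},{4},{5},{6},{7}}
8 equivalence class(es) (converged in 3)
class of 3: {3}; class of 6: {6}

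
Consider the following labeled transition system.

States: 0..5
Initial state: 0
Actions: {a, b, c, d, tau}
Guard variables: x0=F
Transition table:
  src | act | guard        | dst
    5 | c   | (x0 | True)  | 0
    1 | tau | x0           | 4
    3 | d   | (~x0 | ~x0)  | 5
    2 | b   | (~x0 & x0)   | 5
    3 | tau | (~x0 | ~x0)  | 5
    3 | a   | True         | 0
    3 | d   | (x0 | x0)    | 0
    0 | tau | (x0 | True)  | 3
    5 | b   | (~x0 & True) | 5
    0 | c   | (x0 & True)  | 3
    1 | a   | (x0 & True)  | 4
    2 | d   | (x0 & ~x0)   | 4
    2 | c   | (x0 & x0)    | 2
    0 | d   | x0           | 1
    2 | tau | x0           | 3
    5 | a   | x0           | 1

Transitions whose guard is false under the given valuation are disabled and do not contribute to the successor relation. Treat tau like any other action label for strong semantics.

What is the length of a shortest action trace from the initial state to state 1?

Answer: UNREACHABLE

Working:
Layered search for 1:
  Layer 0: {0}
  Layer 1: {3}
  Layer 2: {5}
1 never appears.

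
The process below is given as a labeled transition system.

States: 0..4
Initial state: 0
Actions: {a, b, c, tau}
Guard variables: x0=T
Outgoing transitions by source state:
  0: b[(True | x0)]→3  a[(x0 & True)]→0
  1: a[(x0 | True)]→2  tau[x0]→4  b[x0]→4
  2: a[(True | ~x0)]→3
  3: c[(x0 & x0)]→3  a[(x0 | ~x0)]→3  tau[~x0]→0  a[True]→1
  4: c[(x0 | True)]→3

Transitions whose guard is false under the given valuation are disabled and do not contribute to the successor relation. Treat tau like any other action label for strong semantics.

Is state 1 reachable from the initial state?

Guard filter leaves 10 enabled edge(s).
depth 0: {0}
depth 1: {3}  now seen {0,3}
depth 2: {1}  now seen {0,1,3}
depth 3: {2,4}  now seen {0,1,2,3,4}
R = {0,1,2,3,4}
witness 1: b·a

Answer: REACHABLE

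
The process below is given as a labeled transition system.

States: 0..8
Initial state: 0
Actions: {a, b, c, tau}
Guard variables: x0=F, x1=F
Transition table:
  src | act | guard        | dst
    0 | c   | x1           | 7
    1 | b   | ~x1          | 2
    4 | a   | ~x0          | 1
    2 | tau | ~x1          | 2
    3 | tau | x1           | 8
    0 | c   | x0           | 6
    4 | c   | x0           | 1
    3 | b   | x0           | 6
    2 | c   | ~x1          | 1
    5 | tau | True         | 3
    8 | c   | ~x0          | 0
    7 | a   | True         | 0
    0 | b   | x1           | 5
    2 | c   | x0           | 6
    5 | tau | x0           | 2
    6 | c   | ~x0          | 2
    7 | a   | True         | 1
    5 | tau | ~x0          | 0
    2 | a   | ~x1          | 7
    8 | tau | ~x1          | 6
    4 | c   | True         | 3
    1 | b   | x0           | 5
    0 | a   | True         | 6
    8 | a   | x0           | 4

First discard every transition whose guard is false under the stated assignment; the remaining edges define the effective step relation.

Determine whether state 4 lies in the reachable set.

14 transition(s) survive guard evaluation.
depth 0: {0}
depth 1: {6}  cumulative {0,6}
depth 2: {2}  cumulative {0,2,6}
depth 3: {1,7}  cumulative {0,1,2,6,7}
R = {0,1,2,6,7}

Answer: UNREACHABLE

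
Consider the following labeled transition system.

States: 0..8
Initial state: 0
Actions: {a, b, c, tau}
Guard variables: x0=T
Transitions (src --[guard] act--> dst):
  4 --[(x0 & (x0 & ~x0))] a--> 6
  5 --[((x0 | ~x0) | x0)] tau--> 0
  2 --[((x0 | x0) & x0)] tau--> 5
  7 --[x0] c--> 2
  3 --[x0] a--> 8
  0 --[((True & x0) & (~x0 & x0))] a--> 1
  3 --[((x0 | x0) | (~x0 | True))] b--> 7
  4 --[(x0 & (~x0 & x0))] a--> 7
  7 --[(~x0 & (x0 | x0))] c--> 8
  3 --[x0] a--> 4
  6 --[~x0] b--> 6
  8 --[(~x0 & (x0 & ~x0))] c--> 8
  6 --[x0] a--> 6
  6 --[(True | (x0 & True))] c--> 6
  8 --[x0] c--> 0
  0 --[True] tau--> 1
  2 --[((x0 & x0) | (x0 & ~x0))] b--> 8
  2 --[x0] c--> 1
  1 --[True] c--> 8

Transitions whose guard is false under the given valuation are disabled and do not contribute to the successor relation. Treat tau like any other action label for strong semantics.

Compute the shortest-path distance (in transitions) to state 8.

BFS to 8:
  Layer 0: {0}
  Layer 1: {1}
  Layer 2: {8}
depth(8)=2, e.g. tau·c

Answer: 2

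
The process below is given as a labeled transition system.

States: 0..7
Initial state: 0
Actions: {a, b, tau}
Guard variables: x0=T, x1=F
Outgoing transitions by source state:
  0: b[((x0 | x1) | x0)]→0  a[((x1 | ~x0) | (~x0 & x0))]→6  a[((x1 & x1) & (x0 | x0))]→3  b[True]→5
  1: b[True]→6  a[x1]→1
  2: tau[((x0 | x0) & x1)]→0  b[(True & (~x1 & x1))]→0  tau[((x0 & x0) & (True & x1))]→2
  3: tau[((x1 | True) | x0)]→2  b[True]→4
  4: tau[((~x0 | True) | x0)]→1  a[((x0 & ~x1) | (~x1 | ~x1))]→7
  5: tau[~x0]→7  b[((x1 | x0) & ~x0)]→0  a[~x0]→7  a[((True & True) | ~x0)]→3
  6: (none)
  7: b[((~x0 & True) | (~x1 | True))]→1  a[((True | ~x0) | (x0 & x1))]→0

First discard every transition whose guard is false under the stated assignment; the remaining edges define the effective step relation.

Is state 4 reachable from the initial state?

Answer: REACHABLE

Analysis:
10 transition(s) survive guard evaluation.
depth 0: {0}
depth 1: {5}  total {0,5}
depth 2: {3}  total {0,3,5}
depth 3: {2,4}  total {0,2,3,4,5}
depth 4: {1,7}  total {0,1,2,3,4,5,7}
depth 5: {6}  total {0,1,2,3,4,5,6,7}
Reachable = {0,1,2,3,4,5,6,7}
trace reaching 4: b·a·b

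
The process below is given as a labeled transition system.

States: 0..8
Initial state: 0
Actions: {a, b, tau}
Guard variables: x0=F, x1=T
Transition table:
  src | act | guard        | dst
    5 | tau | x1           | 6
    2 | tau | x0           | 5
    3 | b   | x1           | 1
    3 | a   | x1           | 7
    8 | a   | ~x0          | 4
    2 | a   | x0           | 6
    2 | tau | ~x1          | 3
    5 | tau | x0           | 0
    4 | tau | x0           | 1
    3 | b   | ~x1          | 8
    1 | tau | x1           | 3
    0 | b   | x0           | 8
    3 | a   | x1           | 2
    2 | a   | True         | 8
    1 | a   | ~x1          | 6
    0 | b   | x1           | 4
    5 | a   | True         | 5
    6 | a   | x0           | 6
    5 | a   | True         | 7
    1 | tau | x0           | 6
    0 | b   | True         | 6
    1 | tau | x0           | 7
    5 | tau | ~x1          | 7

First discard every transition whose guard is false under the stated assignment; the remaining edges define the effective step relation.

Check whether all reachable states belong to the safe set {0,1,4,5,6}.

Answer: INVARIANT HOLDS

Analysis:
Inv-set: {0,1,4,5,6}
R = {0,4,6}
  0: safe
  4: safe
  6: safe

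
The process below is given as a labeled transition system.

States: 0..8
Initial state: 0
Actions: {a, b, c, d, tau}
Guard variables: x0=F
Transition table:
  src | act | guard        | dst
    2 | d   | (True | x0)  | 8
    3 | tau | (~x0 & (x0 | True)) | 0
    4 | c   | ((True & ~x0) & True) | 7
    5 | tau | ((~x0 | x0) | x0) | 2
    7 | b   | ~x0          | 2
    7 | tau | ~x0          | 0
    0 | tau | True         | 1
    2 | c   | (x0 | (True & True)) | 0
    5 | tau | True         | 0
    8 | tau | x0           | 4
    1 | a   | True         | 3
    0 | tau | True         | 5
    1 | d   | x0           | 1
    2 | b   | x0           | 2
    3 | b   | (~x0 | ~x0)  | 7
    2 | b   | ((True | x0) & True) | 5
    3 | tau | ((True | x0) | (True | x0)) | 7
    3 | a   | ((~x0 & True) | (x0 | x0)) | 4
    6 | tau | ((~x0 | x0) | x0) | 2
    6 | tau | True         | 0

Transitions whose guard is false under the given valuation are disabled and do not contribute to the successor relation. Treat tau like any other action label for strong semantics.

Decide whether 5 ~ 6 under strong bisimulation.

Answer: BISIMILAR

Analysis:
Compute ~ classes (split until stable):
  round 0: {{0,1,2,3,4,5,6,7,8}}
  round 1: {{0,5,6},{1},{2},{3},{4},{7},{8}}
  round 2: {{0},{1},{2},{3},{4},{5,6},{7},{8}}
8 equivalence class(es) (converged in 3)
class of 5: {5,6}; class of 6: {5,6}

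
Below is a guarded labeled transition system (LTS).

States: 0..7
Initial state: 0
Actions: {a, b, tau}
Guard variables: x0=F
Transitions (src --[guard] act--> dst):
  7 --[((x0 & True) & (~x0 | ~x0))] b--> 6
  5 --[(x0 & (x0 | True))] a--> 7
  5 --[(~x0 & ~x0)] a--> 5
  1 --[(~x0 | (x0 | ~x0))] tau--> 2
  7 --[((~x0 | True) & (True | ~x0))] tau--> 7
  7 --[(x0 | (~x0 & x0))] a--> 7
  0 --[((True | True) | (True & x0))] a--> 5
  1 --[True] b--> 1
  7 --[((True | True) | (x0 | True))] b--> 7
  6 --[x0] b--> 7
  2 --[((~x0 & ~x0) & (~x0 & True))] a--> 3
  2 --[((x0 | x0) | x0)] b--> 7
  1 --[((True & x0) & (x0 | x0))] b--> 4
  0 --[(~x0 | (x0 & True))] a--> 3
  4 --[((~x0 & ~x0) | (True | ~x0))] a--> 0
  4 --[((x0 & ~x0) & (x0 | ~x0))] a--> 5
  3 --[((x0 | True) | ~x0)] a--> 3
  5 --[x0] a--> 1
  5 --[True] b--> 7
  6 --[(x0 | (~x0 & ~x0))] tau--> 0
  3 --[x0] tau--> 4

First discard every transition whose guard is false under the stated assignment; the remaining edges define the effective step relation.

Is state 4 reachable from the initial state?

12 transition(s) survive guard evaluation.
L0 = {0}
L1 = {3,5}  now seen {0,3,5}
L2 = {7}  now seen {0,3,5,7}
Reach set: {0,3,5,7}

Answer: UNREACHABLE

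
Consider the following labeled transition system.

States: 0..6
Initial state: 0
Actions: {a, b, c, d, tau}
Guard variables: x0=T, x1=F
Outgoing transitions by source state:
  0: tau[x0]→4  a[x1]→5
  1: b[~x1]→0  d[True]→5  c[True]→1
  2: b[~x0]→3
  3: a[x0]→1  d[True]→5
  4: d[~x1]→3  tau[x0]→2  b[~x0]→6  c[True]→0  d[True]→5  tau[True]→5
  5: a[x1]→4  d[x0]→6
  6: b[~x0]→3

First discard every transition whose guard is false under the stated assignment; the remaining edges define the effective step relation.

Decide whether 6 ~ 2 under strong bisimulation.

Refine partition for ~:
  π0 = {{0,1,2,3,4,5,6}}
  π1 = {{0},{1},{2,6},{3},{4},{5}}
stable after 2 split(s): 6 block(s)
[6]={2,6}  [2]={2,6}

Answer: BISIMILAR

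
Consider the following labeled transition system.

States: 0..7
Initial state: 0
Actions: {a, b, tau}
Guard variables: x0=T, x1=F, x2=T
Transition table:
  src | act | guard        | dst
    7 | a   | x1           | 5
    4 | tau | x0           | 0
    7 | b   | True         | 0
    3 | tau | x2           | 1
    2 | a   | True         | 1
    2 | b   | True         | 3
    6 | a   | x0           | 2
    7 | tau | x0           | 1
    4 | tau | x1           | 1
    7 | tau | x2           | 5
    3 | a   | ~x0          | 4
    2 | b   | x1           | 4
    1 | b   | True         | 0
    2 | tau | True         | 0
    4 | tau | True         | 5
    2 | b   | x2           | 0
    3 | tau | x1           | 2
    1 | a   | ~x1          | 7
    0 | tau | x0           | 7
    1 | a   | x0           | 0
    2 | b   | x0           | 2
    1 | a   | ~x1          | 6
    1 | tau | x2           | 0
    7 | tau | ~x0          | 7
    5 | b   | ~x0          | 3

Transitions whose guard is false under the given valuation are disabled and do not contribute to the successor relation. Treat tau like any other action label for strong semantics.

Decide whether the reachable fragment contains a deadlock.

Reach set: {0,1,2,3,5,6,7}
  0: tau→7  [deg 1]
  1: a→0  a→6  a→7  b→0  tau→0  [deg 5]
  2: a→1  b→0  b→2  b→3  tau→0  [deg 5]
  3: tau→1  [deg 1]
  5: ∅  [deadlock]
  6: a→2  [deg 1]
  7: b→0  tau→1  tau→5  [deg 3]
trace reaching 5: tau·tau

Answer: DEADLOCK at state 5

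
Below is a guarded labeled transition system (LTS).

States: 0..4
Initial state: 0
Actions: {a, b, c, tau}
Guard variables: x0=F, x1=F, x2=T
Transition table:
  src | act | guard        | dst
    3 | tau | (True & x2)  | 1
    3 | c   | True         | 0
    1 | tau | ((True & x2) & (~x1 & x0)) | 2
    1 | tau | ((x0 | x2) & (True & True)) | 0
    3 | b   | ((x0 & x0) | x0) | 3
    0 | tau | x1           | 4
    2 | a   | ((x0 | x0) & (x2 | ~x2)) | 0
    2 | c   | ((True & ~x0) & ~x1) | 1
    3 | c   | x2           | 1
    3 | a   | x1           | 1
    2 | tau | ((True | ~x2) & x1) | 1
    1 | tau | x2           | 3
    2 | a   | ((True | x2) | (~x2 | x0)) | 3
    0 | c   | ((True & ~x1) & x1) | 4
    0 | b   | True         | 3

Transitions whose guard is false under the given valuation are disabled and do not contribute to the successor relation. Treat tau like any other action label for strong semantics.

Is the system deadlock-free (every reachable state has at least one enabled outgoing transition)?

Answer: DEADLOCK-FREE

Trace:
Reachable = {0,1,3}
  0: b→3  [1 out]
  1: tau→0  tau→3  [2 out]
  3: c→0  c→1  tau→1  [3 out]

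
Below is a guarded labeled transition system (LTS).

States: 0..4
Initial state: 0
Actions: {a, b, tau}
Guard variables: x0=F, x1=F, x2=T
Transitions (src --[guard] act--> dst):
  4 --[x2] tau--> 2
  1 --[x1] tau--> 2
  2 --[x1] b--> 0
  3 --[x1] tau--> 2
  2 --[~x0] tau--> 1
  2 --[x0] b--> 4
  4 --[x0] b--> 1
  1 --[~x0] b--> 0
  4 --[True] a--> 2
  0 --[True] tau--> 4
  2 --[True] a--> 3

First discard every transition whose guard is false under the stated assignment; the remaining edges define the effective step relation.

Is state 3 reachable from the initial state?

Answer: REACHABLE

Working:
Guard filter leaves 6 enabled edge(s).
depth 0: {0}
depth 1: {4}  now seen {0,4}
depth 2: {2}  now seen {0,2,4}
depth 3: {1,3}  now seen {0,1,2,3,4}
Reach set: {0,1,2,3,4}
trace reaching 3: tau·tau·a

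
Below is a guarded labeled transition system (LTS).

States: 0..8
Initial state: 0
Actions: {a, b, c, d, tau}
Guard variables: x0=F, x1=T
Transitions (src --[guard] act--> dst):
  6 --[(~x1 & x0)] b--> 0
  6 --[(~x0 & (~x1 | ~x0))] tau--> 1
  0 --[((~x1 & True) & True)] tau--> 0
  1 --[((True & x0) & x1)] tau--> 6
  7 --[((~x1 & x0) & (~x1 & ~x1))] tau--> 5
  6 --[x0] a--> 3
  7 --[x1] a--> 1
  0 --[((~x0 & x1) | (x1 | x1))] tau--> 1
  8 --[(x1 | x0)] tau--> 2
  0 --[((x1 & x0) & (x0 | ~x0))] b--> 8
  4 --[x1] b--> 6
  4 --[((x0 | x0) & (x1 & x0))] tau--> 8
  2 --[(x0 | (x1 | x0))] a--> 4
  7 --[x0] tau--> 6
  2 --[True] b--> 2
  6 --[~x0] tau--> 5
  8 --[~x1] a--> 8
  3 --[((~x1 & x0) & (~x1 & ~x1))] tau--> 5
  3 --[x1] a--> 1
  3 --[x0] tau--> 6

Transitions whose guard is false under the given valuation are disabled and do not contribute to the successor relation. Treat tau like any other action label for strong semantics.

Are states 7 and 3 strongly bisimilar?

Answer: BISIMILAR

Analysis:
Bisimulation quotient by refinement:
  π0 = {{0,1,2,3,4,5,6,7,8}}
  π1 = {{0,6,8},{1,5},{2},{3,7},{4}}
  π2 = {{0,6},{1,5},{2},{3,7},{4},{8}}
Fixed point at round 3; 6 class(es).
class of 7: {3,7}; class of 3: {3,7}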